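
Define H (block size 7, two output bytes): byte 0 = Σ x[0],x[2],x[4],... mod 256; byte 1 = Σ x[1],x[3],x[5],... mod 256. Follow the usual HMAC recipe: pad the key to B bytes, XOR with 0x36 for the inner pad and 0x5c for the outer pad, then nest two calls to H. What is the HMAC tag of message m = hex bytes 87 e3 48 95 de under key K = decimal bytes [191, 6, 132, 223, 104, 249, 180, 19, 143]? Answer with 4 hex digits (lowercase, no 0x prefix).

Key decimal bytes [191, 6, 132, 223, 104, 249, 180, 19, 143] = bf 06 84 df 68 f9 b4 13 8f is 9 bytes > B = 7, so hash it first: H(key) = ee f1, then zero-pad to 7 bytes: K' = ee f1 00 00 00 00 00.
K' ⊕ ipad = d8 c7 36 36 36 36 36.  K' ⊕ opad = b2 ad 5c 5c 5c 5c 5c.
Inner input = (K'⊕ipad) ∥ m = d8 c7 36 36 36 36 36 ∥ 87 e3 48 95 de.
Inner hash: even-index sum = 754 mod 256 = 242; odd-index sum = 736 mod 256 = 224 → f2 e0.
Outer input = (K'⊕opad) ∥ inner = b2 ad 5c 5c 5c 5c 5c ∥ f2 e0.
Outer hash (tag): even-index sum = 678 mod 256 = 166; odd-index sum = 599 mod 256 = 87 → a6 57.

a657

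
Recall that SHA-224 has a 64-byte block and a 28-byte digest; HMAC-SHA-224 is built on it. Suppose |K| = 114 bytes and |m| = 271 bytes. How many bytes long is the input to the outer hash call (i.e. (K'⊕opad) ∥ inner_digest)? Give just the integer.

Key is 114 > 64 bytes, so it is hashed to 28 bytes then zero-padded to 64: |K'| = 64.
Outer input = (K'⊕opad) ∥ H(inner) → 64 + 28 = 92 bytes.

92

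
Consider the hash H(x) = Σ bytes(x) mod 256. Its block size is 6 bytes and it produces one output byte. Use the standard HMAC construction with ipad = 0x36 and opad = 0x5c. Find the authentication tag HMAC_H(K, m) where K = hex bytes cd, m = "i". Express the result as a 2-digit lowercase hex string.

Key hex bytes cd is 1 byte ≤ B = 6; zero-pad to 6 bytes: K' = cd 00 00 00 00 00.
K' ⊕ ipad = fb 36 36 36 36 36.  K' ⊕ opad = 91 5c 5c 5c 5c 5c.
Inner input = (K'⊕ipad) ∥ m = fb 36 36 36 36 36 ∥ 69.
Inner hash: sum = 251+54+54+54+54+54+105 = 626; mod 256 = 114 → 72.
Outer input = (K'⊕opad) ∥ inner = 91 5c 5c 5c 5c 5c ∥ 72.
Outer hash (tag): sum = 145+92+92+92+92+92+114 = 719; mod 256 = 207 → cf.

cf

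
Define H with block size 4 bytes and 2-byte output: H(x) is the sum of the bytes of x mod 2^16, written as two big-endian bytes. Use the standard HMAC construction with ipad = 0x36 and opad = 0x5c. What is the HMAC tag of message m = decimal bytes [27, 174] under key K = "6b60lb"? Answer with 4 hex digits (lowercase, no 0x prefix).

Key "6b60lb" = 36 62 36 30 6c 62 is 6 bytes > B = 4, so hash it first: H(key) = 01 cc, then zero-pad to 4 bytes: K' = 01 cc 00 00.
K' ⊕ ipad = 37 fa 36 36.  K' ⊕ opad = 5d 90 5c 5c.
Inner input = (K'⊕ipad) ∥ m = 37 fa 36 36 ∥ 1b ae.
Inner hash: sum = 55+250+54+54+27+174 = 614 → 02 66.
Outer input = (K'⊕opad) ∥ inner = 5d 90 5c 5c ∥ 02 66.
Outer hash (tag): sum = 93+144+92+92+2+102 = 525 → 02 0d.

020d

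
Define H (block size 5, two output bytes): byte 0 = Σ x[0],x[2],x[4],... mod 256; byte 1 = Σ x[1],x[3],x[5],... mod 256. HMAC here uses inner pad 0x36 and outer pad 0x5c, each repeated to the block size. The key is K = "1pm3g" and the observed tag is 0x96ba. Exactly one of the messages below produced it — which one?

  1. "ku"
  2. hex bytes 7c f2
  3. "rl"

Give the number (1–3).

3

Key "1pm3g" = 31 70 6d 33 67 is exactly B = 5 bytes: K' = 31 70 6d 33 67.
K' ⊕ ipad = 07 46 5b 05 51; K' ⊕ opad = 6d 2c 31 6f 3b.
m1: inner = H(07 46 5b 05 51 6b 75) = 28 b6; tag = H(6d 2c 31 6f 3b 28 b6) = 8fc3
m2: inner = H(07 46 5b 05 51 7c f2) = a5 c7; tag = H(6d 2c 31 6f 3b a5 c7) = a040
m3: inner = H(07 46 5b 05 51 72 6c) = 1f bd; tag = H(6d 2c 31 6f 3b 1f bd) = 96ba ← matches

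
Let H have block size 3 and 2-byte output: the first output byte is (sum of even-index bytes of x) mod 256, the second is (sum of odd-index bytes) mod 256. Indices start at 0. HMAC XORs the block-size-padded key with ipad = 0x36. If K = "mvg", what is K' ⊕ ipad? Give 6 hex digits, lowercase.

Key "mvg" = 6d 76 67 is exactly B = 3 bytes: K' = 6d 76 67.
XOR each byte with 0x36: 6d⊕36=5b, 76⊕36=40, 67⊕36=51.

5b4051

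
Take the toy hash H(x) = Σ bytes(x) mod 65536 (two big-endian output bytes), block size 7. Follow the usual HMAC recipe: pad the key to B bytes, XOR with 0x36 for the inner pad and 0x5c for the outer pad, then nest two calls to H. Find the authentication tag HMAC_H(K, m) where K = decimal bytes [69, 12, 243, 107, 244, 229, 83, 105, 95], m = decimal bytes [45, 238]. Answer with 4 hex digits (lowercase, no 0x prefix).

Key decimal bytes [69, 12, 243, 107, 244, 229, 83, 105, 95] = 45 0c f3 6b f4 e5 53 69 5f is 9 bytes > B = 7, so hash it first: H(key) = 04 a3, then zero-pad to 7 bytes: K' = 04 a3 00 00 00 00 00.
K' ⊕ ipad = 32 95 36 36 36 36 36.  K' ⊕ opad = 58 ff 5c 5c 5c 5c 5c.
Inner input = (K'⊕ipad) ∥ m = 32 95 36 36 36 36 36 ∥ 2d ee.
Inner hash: sum = 50+149+54+54+54+54+54+45+238 = 752 → 02 f0.
Outer input = (K'⊕opad) ∥ inner = 58 ff 5c 5c 5c 5c 5c ∥ 02 f0.
Outer hash (tag): sum = 88+255+92+92+92+92+92+2+240 = 1045 → 04 15.

0415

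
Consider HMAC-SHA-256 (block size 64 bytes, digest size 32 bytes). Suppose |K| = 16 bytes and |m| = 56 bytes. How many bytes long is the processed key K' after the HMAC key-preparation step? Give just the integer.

Key is 16 ≤ 64 bytes, zero-padded: |K'| = 64.

64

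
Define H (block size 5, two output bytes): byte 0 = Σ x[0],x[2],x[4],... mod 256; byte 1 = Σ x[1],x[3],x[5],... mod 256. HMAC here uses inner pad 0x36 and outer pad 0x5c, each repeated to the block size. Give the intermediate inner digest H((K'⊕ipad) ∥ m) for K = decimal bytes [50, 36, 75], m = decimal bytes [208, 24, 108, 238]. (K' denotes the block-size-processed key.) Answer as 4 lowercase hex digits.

bd84

Key decimal bytes [50, 36, 75] = 32 24 4b is 3 bytes ≤ B = 5; zero-pad to 5 bytes: K' = 32 24 4b 00 00.
K' ⊕ ipad = 04 12 7d 36 36.
Inner input = 04 12 7d 36 36 ∥ d0 18 6c ee.
Inner hash: even-index sum = 445 mod 256 = 189; odd-index sum = 388 mod 256 = 132 → bd 84.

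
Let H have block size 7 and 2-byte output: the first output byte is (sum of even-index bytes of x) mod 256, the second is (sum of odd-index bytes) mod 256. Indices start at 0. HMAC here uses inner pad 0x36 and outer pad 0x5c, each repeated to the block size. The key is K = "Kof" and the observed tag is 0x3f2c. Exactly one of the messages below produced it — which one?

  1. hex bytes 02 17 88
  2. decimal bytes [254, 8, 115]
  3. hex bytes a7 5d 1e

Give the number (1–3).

2

Key "Kof" = 4b 6f 66 is 3 bytes ≤ B = 7; zero-pad to 7 bytes: K' = 4b 6f 66 00 00 00 00.
K' ⊕ ipad = 7d 59 50 36 36 36 36; K' ⊕ opad = 17 33 3a 5c 5c 5c 5c.
m1: inner = H(7d 59 50 36 36 36 36 02 17 88) = 50 4f; tag = H(17 33 3a 5c 5c 5c 5c 50 4f) = 583b
m2: inner = H(7d 59 50 36 36 36 36 fe 08 73) = 41 36; tag = H(17 33 3a 5c 5c 5c 5c 41 36) = 3f2c ← matches
m3: inner = H(7d 59 50 36 36 36 36 a7 5d 1e) = 96 8a; tag = H(17 33 3a 5c 5c 5c 5c 96 8a) = 9381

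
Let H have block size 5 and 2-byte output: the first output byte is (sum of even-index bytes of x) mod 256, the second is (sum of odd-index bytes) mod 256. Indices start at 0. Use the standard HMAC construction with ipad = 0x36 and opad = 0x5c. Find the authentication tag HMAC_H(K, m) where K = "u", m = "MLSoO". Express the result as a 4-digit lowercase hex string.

Key "u" = 75 is 1 byte ≤ B = 5; zero-pad to 5 bytes: K' = 75 00 00 00 00.
K' ⊕ ipad = 43 36 36 36 36.  K' ⊕ opad = 29 5c 5c 5c 5c.
Inner input = (K'⊕ipad) ∥ m = 43 36 36 36 36 ∥ 4d 4c 53 6f 4f.
Inner hash: even-index sum = 362 mod 256 = 106; odd-index sum = 347 mod 256 = 91 → 6a 5b.
Outer input = (K'⊕opad) ∥ inner = 29 5c 5c 5c 5c ∥ 6a 5b.
Outer hash (tag): even-index sum = 316 mod 256 = 60; odd-index sum = 290 mod 256 = 34 → 3c 22.

3c22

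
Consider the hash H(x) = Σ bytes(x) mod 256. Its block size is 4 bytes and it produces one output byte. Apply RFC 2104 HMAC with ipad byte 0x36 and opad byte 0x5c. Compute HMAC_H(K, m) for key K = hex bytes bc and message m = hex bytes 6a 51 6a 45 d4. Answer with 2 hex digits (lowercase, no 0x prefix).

Key hex bytes bc is 1 byte ≤ B = 4; zero-pad to 4 bytes: K' = bc 00 00 00.
K' ⊕ ipad = 8a 36 36 36.  K' ⊕ opad = e0 5c 5c 5c.
Inner input = (K'⊕ipad) ∥ m = 8a 36 36 36 ∥ 6a 51 6a 45 d4.
Inner hash: sum = 138+54+54+54+106+81+106+69+212 = 874; mod 256 = 106 → 6a.
Outer input = (K'⊕opad) ∥ inner = e0 5c 5c 5c ∥ 6a.
Outer hash (tag): sum = 224+92+92+92+106 = 606; mod 256 = 94 → 5e.

5e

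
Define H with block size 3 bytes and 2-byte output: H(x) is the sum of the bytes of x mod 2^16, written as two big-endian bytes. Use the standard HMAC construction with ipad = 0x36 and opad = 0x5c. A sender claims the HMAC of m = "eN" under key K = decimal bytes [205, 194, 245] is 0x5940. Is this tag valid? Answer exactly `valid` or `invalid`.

Key decimal bytes [205, 194, 245] = cd c2 f5 is exactly B = 3 bytes: K' = cd c2 f5.
K' ⊕ ipad = fb f4 c3; K' ⊕ opad = 91 9e a9.
Inner hash: sum = 251+244+195+101+78 = 869 → 03 65.
Outer hash (recomputed tag): sum = 145+158+169+3+101 = 576 → 02 40.
Recomputed tag = 0240; claimed = 5940 → mismatch.

invalid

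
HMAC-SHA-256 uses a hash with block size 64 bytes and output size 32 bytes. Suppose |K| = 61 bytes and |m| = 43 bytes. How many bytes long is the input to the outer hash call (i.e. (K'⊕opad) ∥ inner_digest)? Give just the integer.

96

Key is 61 ≤ 64 bytes, zero-padded: |K'| = 64.
Outer input = (K'⊕opad) ∥ H(inner) → 64 + 32 = 96 bytes.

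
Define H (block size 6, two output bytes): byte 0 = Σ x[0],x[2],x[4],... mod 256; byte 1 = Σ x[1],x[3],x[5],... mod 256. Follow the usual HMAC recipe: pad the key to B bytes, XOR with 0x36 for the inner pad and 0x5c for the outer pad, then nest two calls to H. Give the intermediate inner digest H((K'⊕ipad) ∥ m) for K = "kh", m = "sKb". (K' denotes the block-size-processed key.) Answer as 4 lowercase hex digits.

9e15

Key "kh" = 6b 68 is 2 bytes ≤ B = 6; zero-pad to 6 bytes: K' = 6b 68 00 00 00 00.
K' ⊕ ipad = 5d 5e 36 36 36 36.
Inner input = 5d 5e 36 36 36 36 ∥ 73 4b 62.
Inner hash: even-index sum = 414 mod 256 = 158; odd-index sum = 277 mod 256 = 21 → 9e 15.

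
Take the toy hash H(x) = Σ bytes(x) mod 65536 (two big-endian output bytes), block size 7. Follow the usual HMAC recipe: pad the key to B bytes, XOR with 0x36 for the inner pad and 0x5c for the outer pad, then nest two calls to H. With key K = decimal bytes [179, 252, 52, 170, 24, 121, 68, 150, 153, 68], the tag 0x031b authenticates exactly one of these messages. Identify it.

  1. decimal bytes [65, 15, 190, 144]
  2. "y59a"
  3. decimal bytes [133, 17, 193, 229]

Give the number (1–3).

2

Key decimal bytes [179, 252, 52, 170, 24, 121, 68, 150, 153, 68] = b3 fc 34 aa 18 79 44 96 99 44 is 10 bytes > B = 7, so hash it first: H(key) = 04 d5, then zero-pad to 7 bytes: K' = 04 d5 00 00 00 00 00.
K' ⊕ ipad = 32 e3 36 36 36 36 36; K' ⊕ opad = 58 89 5c 5c 5c 5c 5c.
m1: inner = H(32 e3 36 36 36 36 36 41 0f be 90) = 03 c1; tag = H(58 89 5c 5c 5c 5c 5c 03 c1) = 0371
m2: inner = H(32 e3 36 36 36 36 36 79 35 39 61) = 03 6b; tag = H(58 89 5c 5c 5c 5c 5c 03 6b) = 031b ← matches
m3: inner = H(32 e3 36 36 36 36 36 85 11 c1 e5) = 04 5f; tag = H(58 89 5c 5c 5c 5c 5c 04 5f) = 0310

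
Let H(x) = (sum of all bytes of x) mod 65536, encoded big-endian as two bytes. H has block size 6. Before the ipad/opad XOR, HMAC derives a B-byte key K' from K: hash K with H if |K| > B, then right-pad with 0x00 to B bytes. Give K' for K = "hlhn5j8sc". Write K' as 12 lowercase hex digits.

|K| = 9 > B = 6, so first hash the key.
H(K): sum = 104+108+104+110+53+106+56+115+99 = 855 → 03 57.
Zero-pad H(K) = 03 57 to 6 bytes: K' = 03 57 00 00 00 00.

035700000000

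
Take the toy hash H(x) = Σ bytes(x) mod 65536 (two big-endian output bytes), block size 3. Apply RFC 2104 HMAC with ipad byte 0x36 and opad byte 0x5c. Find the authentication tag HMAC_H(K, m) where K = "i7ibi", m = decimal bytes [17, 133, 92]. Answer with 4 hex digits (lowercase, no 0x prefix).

0184

Key "i7ibi" = 69 37 69 62 69 is 5 bytes > B = 3, so hash it first: H(key) = 01 d4, then zero-pad to 3 bytes: K' = 01 d4 00.
K' ⊕ ipad = 37 e2 36.  K' ⊕ opad = 5d 88 5c.
Inner input = (K'⊕ipad) ∥ m = 37 e2 36 ∥ 11 85 5c.
Inner hash: sum = 55+226+54+17+133+92 = 577 → 02 41.
Outer input = (K'⊕opad) ∥ inner = 5d 88 5c ∥ 02 41.
Outer hash (tag): sum = 93+136+92+2+65 = 388 → 01 84.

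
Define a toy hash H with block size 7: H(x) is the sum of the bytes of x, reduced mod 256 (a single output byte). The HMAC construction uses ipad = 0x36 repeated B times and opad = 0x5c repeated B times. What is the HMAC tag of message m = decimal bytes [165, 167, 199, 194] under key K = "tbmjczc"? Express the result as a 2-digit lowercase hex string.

89

Key "tbmjczc" = 74 62 6d 6a 63 7a 63 is exactly B = 7 bytes: K' = 74 62 6d 6a 63 7a 63.
K' ⊕ ipad = 42 54 5b 5c 55 4c 55.  K' ⊕ opad = 28 3e 31 36 3f 26 3f.
Inner input = (K'⊕ipad) ∥ m = 42 54 5b 5c 55 4c 55 ∥ a5 a7 c7 c2.
Inner hash: sum = 66+84+91+92+85+76+85+165+167+199+194 = 1304; mod 256 = 24 → 18.
Outer input = (K'⊕opad) ∥ inner = 28 3e 31 36 3f 26 3f ∥ 18.
Outer hash (tag): sum = 40+62+49+54+63+38+63+24 = 393; mod 256 = 137 → 89.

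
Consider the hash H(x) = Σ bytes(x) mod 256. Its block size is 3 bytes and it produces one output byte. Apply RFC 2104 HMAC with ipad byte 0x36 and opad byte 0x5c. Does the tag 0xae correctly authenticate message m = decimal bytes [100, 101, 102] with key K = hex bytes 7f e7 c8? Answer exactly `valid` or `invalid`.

invalid

Key hex bytes 7f e7 c8 is exactly B = 3 bytes: K' = 7f e7 c8.
K' ⊕ ipad = 49 d1 fe; K' ⊕ opad = 23 bb 94.
Inner hash: sum = 73+209+254+100+101+102 = 839; mod 256 = 71 → 47.
Outer hash (recomputed tag): sum = 35+187+148+71 = 441; mod 256 = 185 → b9.
Recomputed tag = b9; claimed = ae → mismatch.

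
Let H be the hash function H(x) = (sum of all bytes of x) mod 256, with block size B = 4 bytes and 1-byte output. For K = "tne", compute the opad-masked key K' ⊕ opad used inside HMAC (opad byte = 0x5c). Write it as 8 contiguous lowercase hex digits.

2832395c

Key "tne" = 74 6e 65 is 3 bytes ≤ B = 4; zero-pad to 4 bytes: K' = 74 6e 65 00.
XOR each byte with 0x5c: 74⊕5c=28, 6e⊕5c=32, 65⊕5c=39, 00⊕5c=5c.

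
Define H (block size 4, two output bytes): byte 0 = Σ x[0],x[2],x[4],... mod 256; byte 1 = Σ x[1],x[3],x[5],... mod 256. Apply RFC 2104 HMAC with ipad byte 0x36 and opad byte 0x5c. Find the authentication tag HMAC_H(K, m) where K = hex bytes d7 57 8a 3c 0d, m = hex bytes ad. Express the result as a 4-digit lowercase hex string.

c906

Key hex bytes d7 57 8a 3c 0d is 5 bytes > B = 4, so hash it first: H(key) = 6e 93, then zero-pad to 4 bytes: K' = 6e 93 00 00.
K' ⊕ ipad = 58 a5 36 36.  K' ⊕ opad = 32 cf 5c 5c.
Inner input = (K'⊕ipad) ∥ m = 58 a5 36 36 ∥ ad.
Inner hash: even-index sum = 315 mod 256 = 59; odd-index sum = 219 mod 256 = 219 → 3b db.
Outer input = (K'⊕opad) ∥ inner = 32 cf 5c 5c ∥ 3b db.
Outer hash (tag): even-index sum = 201 mod 256 = 201; odd-index sum = 518 mod 256 = 6 → c9 06.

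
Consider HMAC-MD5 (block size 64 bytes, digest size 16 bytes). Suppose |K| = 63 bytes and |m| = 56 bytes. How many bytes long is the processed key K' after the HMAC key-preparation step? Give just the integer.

Key is 63 ≤ 64 bytes, zero-padded: |K'| = 64.

64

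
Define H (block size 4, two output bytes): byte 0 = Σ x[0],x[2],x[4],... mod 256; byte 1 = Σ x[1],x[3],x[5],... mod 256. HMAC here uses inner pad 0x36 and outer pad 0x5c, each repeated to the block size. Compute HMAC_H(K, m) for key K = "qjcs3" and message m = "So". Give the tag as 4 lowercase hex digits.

716d

Key "qjcs3" = 71 6a 63 73 33 is 5 bytes > B = 4, so hash it first: H(key) = 07 dd, then zero-pad to 4 bytes: K' = 07 dd 00 00.
K' ⊕ ipad = 31 eb 36 36.  K' ⊕ opad = 5b 81 5c 5c.
Inner input = (K'⊕ipad) ∥ m = 31 eb 36 36 ∥ 53 6f.
Inner hash: even-index sum = 186 mod 256 = 186; odd-index sum = 400 mod 256 = 144 → ba 90.
Outer input = (K'⊕opad) ∥ inner = 5b 81 5c 5c ∥ ba 90.
Outer hash (tag): even-index sum = 369 mod 256 = 113; odd-index sum = 365 mod 256 = 109 → 71 6d.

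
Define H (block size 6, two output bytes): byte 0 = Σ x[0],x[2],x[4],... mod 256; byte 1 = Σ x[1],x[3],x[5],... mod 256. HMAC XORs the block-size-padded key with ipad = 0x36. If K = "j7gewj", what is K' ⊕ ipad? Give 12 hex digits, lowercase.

Key "j7gewj" = 6a 37 67 65 77 6a is exactly B = 6 bytes: K' = 6a 37 67 65 77 6a.
XOR each byte with 0x36: 6a⊕36=5c, 37⊕36=01, 67⊕36=51, 65⊕36=53, 77⊕36=41, 6a⊕36=5c.

5c015153415c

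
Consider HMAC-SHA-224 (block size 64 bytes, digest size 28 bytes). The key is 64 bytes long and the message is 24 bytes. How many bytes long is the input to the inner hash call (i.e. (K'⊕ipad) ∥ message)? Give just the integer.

Key is 64 ≤ 64 bytes, zero-padded: |K'| = 64.
Inner input = (K'⊕ipad) ∥ m → 64 + 24 = 88 bytes.

88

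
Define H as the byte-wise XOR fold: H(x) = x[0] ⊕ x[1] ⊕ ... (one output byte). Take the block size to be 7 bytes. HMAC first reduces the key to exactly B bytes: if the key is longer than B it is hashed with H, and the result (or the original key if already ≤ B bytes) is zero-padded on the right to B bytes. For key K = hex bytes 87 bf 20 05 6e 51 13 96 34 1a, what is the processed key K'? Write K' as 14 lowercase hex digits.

89000000000000

|K| = 10 > B = 7, so first hash the key.
H(K): XOR 87⊕bf⊕20⊕05⊕6e⊕51⊕13⊕96⊕34⊕1a = 89.
Zero-pad H(K) = 89 to 7 bytes: K' = 89 00 00 00 00 00 00.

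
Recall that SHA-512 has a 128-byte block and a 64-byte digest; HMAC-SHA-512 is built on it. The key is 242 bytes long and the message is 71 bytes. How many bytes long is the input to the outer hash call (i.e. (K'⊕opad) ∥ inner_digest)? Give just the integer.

192

Key is 242 > 128 bytes, so it is hashed to 64 bytes then zero-padded to 128: |K'| = 128.
Outer input = (K'⊕opad) ∥ H(inner) → 128 + 64 = 192 bytes.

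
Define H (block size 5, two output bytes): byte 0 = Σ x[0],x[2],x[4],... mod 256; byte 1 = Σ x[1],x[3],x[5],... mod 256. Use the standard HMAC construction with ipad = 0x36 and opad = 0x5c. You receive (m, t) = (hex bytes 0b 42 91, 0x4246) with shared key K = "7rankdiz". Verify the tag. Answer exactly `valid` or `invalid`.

valid

Key "7rankdiz" = 37 72 61 6e 6b 64 69 7a is 8 bytes > B = 5, so hash it first: H(key) = 6c be, then zero-pad to 5 bytes: K' = 6c be 00 00 00.
K' ⊕ ipad = 5a 88 36 36 36; K' ⊕ opad = 30 e2 5c 5c 5c.
Inner hash: even-index sum = 264 mod 256 = 8; odd-index sum = 346 mod 256 = 90 → 08 5a.
Outer hash (recomputed tag): even-index sum = 322 mod 256 = 66; odd-index sum = 326 mod 256 = 70 → 42 46.
Recomputed tag = 4246; claimed = 4246 → match.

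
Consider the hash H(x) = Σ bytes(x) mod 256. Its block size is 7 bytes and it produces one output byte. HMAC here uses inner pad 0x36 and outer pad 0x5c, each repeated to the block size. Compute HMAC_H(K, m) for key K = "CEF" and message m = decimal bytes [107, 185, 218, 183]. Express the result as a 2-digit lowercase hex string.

a7

Key "CEF" = 43 45 46 is 3 bytes ≤ B = 7; zero-pad to 7 bytes: K' = 43 45 46 00 00 00 00.
K' ⊕ ipad = 75 73 70 36 36 36 36.  K' ⊕ opad = 1f 19 1a 5c 5c 5c 5c.
Inner input = (K'⊕ipad) ∥ m = 75 73 70 36 36 36 36 ∥ 6b b9 da b7.
Inner hash: sum = 117+115+112+54+54+54+54+107+185+218+183 = 1253; mod 256 = 229 → e5.
Outer input = (K'⊕opad) ∥ inner = 1f 19 1a 5c 5c 5c 5c ∥ e5.
Outer hash (tag): sum = 31+25+26+92+92+92+92+229 = 679; mod 256 = 167 → a7.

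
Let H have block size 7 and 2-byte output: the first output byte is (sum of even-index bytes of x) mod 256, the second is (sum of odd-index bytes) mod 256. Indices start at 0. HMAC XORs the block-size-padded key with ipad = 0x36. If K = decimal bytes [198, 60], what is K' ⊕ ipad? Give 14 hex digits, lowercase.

f00a3636363636

Key decimal bytes [198, 60] = c6 3c is 2 bytes ≤ B = 7; zero-pad to 7 bytes: K' = c6 3c 00 00 00 00 00.
XOR each byte with 0x36: c6⊕36=f0, 3c⊕36=0a, 00⊕36=36, 00⊕36=36, 00⊕36=36, 00⊕36=36, 00⊕36=36.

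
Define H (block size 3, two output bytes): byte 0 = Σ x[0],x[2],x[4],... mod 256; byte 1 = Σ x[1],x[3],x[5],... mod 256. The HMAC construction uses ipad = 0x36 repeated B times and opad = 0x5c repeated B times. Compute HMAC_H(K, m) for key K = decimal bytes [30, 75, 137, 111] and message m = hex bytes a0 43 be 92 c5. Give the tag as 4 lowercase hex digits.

Key decimal bytes [30, 75, 137, 111] = 1e 4b 89 6f is 4 bytes > B = 3, so hash it first: H(key) = a7 ba, then zero-pad to 3 bytes: K' = a7 ba 00.
K' ⊕ ipad = 91 8c 36.  K' ⊕ opad = fb e6 5c.
Inner input = (K'⊕ipad) ∥ m = 91 8c 36 ∥ a0 43 be 92 c5.
Inner hash: even-index sum = 412 mod 256 = 156; odd-index sum = 687 mod 256 = 175 → 9c af.
Outer input = (K'⊕opad) ∥ inner = fb e6 5c ∥ 9c af.
Outer hash (tag): even-index sum = 518 mod 256 = 6; odd-index sum = 386 mod 256 = 130 → 06 82.

0682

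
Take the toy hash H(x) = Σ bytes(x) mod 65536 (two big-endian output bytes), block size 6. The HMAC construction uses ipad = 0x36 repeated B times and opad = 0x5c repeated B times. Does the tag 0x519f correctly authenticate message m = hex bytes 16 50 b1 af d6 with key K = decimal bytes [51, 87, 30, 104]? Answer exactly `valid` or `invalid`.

Key decimal bytes [51, 87, 30, 104] = 33 57 1e 68 is 4 bytes ≤ B = 6; zero-pad to 6 bytes: K' = 33 57 1e 68 00 00.
K' ⊕ ipad = 05 61 28 5e 36 36; K' ⊕ opad = 6f 0b 42 34 5c 5c.
Inner hash: sum = 5+97+40+94+54+54+22+80+177+175+214 = 1012 → 03 f4.
Outer hash (recomputed tag): sum = 111+11+66+52+92+92+3+244 = 671 → 02 9f.
Recomputed tag = 029f; claimed = 519f → mismatch.

invalid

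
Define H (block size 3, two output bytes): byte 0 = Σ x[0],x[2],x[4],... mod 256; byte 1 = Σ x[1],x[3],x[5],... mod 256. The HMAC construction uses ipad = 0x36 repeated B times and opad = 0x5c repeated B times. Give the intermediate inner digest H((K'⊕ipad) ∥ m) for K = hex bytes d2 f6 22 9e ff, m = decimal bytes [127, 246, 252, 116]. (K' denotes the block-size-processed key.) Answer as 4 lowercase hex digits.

651d

Key hex bytes d2 f6 22 9e ff is 5 bytes > B = 3, so hash it first: H(key) = f3 94, then zero-pad to 3 bytes: K' = f3 94 00.
K' ⊕ ipad = c5 a2 36.
Inner input = c5 a2 36 ∥ 7f f6 fc 74.
Inner hash: even-index sum = 613 mod 256 = 101; odd-index sum = 541 mod 256 = 29 → 65 1d.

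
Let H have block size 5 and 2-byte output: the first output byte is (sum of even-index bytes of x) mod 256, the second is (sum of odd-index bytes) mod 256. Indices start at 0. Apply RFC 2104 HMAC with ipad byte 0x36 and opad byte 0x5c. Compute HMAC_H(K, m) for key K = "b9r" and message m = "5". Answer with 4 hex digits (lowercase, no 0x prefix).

428f

Key "b9r" = 62 39 72 is 3 bytes ≤ B = 5; zero-pad to 5 bytes: K' = 62 39 72 00 00.
K' ⊕ ipad = 54 0f 44 36 36.  K' ⊕ opad = 3e 65 2e 5c 5c.
Inner input = (K'⊕ipad) ∥ m = 54 0f 44 36 36 ∥ 35.
Inner hash: even-index sum = 206 mod 256 = 206; odd-index sum = 122 mod 256 = 122 → ce 7a.
Outer input = (K'⊕opad) ∥ inner = 3e 65 2e 5c 5c ∥ ce 7a.
Outer hash (tag): even-index sum = 322 mod 256 = 66; odd-index sum = 399 mod 256 = 143 → 42 8f.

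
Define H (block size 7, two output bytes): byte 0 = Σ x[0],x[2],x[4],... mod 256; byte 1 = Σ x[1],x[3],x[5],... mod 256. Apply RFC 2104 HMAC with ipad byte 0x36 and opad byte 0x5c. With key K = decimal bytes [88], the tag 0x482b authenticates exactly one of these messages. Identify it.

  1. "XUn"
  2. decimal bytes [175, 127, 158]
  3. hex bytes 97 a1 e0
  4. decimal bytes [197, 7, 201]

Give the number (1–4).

4

Key decimal bytes [88] = 58 is 1 byte ≤ B = 7; zero-pad to 7 bytes: K' = 58 00 00 00 00 00 00.
K' ⊕ ipad = 6e 36 36 36 36 36 36; K' ⊕ opad = 04 5c 5c 5c 5c 5c 5c.
m1: inner = H(6e 36 36 36 36 36 36 58 55 6e) = 65 68; tag = H(04 5c 5c 5c 5c 5c 5c 65 68) = 8079
m2: inner = H(6e 36 36 36 36 36 36 af 7f 9e) = 8f ef; tag = H(04 5c 5c 5c 5c 5c 5c 8f ef) = 07a3
m3: inner = H(6e 36 36 36 36 36 36 97 a1 e0) = b1 19; tag = H(04 5c 5c 5c 5c 5c 5c b1 19) = 31c5
m4: inner = H(6e 36 36 36 36 36 36 c5 07 c9) = 17 30; tag = H(04 5c 5c 5c 5c 5c 5c 17 30) = 482b ← matches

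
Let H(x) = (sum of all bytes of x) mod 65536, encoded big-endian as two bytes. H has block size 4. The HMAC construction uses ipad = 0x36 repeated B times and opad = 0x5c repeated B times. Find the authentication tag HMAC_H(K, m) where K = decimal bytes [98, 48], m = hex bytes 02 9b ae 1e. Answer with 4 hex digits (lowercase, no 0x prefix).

0193

Key decimal bytes [98, 48] = 62 30 is 2 bytes ≤ B = 4; zero-pad to 4 bytes: K' = 62 30 00 00.
K' ⊕ ipad = 54 06 36 36.  K' ⊕ opad = 3e 6c 5c 5c.
Inner input = (K'⊕ipad) ∥ m = 54 06 36 36 ∥ 02 9b ae 1e.
Inner hash: sum = 84+6+54+54+2+155+174+30 = 559 → 02 2f.
Outer input = (K'⊕opad) ∥ inner = 3e 6c 5c 5c ∥ 02 2f.
Outer hash (tag): sum = 62+108+92+92+2+47 = 403 → 01 93.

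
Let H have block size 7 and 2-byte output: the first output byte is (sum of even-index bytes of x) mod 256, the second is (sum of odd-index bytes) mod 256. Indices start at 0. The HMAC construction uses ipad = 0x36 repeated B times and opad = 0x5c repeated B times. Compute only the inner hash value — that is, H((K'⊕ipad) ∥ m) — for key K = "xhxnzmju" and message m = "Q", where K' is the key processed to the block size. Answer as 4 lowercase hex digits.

844b

Key "xhxnzmju" = 78 68 78 6e 7a 6d 6a 75 is 8 bytes > B = 7, so hash it first: H(key) = d4 b8, then zero-pad to 7 bytes: K' = d4 b8 00 00 00 00 00.
K' ⊕ ipad = e2 8e 36 36 36 36 36.
Inner input = e2 8e 36 36 36 36 36 ∥ 51.
Inner hash: even-index sum = 388 mod 256 = 132; odd-index sum = 331 mod 256 = 75 → 84 4b.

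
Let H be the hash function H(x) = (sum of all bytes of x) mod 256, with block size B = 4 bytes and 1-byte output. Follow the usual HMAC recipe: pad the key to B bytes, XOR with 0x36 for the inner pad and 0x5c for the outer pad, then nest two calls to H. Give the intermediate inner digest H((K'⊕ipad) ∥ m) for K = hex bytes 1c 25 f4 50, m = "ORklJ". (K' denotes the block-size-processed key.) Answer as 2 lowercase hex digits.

27

Key hex bytes 1c 25 f4 50 is exactly B = 4 bytes: K' = 1c 25 f4 50.
K' ⊕ ipad = 2a 13 c2 66.
Inner input = 2a 13 c2 66 ∥ 4f 52 6b 6c 4a.
Inner hash: sum = 42+19+194+102+79+82+107+108+74 = 807; mod 256 = 39 → 27.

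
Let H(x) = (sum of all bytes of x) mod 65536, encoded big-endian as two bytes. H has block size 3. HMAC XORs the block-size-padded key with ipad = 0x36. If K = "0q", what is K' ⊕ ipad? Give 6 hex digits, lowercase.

064736

Key "0q" = 30 71 is 2 bytes ≤ B = 3; zero-pad to 3 bytes: K' = 30 71 00.
XOR each byte with 0x36: 30⊕36=06, 71⊕36=47, 00⊕36=36.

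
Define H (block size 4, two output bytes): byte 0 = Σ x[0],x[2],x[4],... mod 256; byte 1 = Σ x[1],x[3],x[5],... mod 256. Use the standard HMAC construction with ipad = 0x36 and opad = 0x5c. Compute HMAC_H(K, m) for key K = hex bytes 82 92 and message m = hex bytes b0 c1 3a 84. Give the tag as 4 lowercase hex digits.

Key hex bytes 82 92 is 2 bytes ≤ B = 4; zero-pad to 4 bytes: K' = 82 92 00 00.
K' ⊕ ipad = b4 a4 36 36.  K' ⊕ opad = de ce 5c 5c.
Inner input = (K'⊕ipad) ∥ m = b4 a4 36 36 ∥ b0 c1 3a 84.
Inner hash: even-index sum = 468 mod 256 = 212; odd-index sum = 543 mod 256 = 31 → d4 1f.
Outer input = (K'⊕opad) ∥ inner = de ce 5c 5c ∥ d4 1f.
Outer hash (tag): even-index sum = 526 mod 256 = 14; odd-index sum = 329 mod 256 = 73 → 0e 49.

0e49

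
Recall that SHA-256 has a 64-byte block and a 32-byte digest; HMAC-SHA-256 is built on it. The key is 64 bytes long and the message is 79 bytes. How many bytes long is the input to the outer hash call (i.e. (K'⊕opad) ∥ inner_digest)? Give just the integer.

Key is 64 ≤ 64 bytes, zero-padded: |K'| = 64.
Outer input = (K'⊕opad) ∥ H(inner) → 64 + 32 = 96 bytes.

96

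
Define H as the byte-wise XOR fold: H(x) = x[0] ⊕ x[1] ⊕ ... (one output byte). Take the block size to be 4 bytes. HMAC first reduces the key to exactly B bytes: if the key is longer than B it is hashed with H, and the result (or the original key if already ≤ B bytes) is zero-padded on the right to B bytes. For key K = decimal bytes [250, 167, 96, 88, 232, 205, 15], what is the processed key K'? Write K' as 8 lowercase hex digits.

4f000000

|K| = 7 > B = 4, so first hash the key.
H(K): XOR fa⊕a7⊕60⊕58⊕e8⊕cd⊕0f = 4f.
Zero-pad H(K) = 4f to 4 bytes: K' = 4f 00 00 00.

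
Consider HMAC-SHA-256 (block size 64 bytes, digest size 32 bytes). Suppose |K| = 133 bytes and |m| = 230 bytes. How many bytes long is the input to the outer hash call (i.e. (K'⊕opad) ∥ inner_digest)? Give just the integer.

Key is 133 > 64 bytes, so it is hashed to 32 bytes then zero-padded to 64: |K'| = 64.
Outer input = (K'⊕opad) ∥ H(inner) → 64 + 32 = 96 bytes.

96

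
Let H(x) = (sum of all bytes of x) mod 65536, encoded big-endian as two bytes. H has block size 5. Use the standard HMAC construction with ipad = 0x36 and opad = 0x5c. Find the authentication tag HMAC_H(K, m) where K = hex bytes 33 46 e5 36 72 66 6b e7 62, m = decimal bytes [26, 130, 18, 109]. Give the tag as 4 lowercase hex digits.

Key hex bytes 33 46 e5 36 72 66 6b e7 62 is 9 bytes > B = 5, so hash it first: H(key) = 04 20, then zero-pad to 5 bytes: K' = 04 20 00 00 00.
K' ⊕ ipad = 32 16 36 36 36.  K' ⊕ opad = 58 7c 5c 5c 5c.
Inner input = (K'⊕ipad) ∥ m = 32 16 36 36 36 ∥ 1a 82 12 6d.
Inner hash: sum = 50+22+54+54+54+26+130+18+109 = 517 → 02 05.
Outer input = (K'⊕opad) ∥ inner = 58 7c 5c 5c 5c ∥ 02 05.
Outer hash (tag): sum = 88+124+92+92+92+2+5 = 495 → 01 ef.

01ef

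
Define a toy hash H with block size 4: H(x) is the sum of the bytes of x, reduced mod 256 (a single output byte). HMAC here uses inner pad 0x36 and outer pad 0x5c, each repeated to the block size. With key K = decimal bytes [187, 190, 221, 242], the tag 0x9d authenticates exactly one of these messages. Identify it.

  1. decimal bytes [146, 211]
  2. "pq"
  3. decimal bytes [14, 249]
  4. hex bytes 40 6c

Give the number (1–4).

2

Key decimal bytes [187, 190, 221, 242] = bb be dd f2 is exactly B = 4 bytes: K' = bb be dd f2.
K' ⊕ ipad = 8d 88 eb c4; K' ⊕ opad = e7 e2 81 ae.
m1: inner = H(8d 88 eb c4 92 d3) = 29; tag = H(e7 e2 81 ae 29) = 21
m2: inner = H(8d 88 eb c4 70 71) = a5; tag = H(e7 e2 81 ae a5) = 9d ← matches
m3: inner = H(8d 88 eb c4 0e f9) = cb; tag = H(e7 e2 81 ae cb) = c3
m4: inner = H(8d 88 eb c4 40 6c) = 70; tag = H(e7 e2 81 ae 70) = 68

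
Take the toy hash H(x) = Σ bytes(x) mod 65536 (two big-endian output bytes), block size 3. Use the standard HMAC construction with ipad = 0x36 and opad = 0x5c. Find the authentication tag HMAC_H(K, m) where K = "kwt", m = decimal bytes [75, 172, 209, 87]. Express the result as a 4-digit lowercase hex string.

018b

Key "kwt" = 6b 77 74 is exactly B = 3 bytes: K' = 6b 77 74.
K' ⊕ ipad = 5d 41 42.  K' ⊕ opad = 37 2b 28.
Inner input = (K'⊕ipad) ∥ m = 5d 41 42 ∥ 4b ac d1 57.
Inner hash: sum = 93+65+66+75+172+209+87 = 767 → 02 ff.
Outer input = (K'⊕opad) ∥ inner = 37 2b 28 ∥ 02 ff.
Outer hash (tag): sum = 55+43+40+2+255 = 395 → 01 8b.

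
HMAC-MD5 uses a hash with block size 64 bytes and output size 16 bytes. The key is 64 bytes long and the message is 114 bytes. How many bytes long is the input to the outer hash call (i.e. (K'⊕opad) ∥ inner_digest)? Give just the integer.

Key is 64 ≤ 64 bytes, zero-padded: |K'| = 64.
Outer input = (K'⊕opad) ∥ H(inner) → 64 + 16 = 80 bytes.

80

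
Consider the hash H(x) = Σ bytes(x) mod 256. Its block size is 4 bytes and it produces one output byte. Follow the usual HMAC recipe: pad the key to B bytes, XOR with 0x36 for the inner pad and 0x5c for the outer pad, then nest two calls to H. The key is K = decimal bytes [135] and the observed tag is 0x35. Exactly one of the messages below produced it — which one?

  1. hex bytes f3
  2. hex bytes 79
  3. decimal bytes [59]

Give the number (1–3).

Key decimal bytes [135] = 87 is 1 byte ≤ B = 4; zero-pad to 4 bytes: K' = 87 00 00 00.
K' ⊕ ipad = b1 36 36 36; K' ⊕ opad = db 5c 5c 5c.
m1: inner = H(b1 36 36 36 f3) = 46; tag = H(db 5c 5c 5c 46) = 35 ← matches
m2: inner = H(b1 36 36 36 79) = cc; tag = H(db 5c 5c 5c cc) = bb
m3: inner = H(b1 36 36 36 3b) = 8e; tag = H(db 5c 5c 5c 8e) = 7d

1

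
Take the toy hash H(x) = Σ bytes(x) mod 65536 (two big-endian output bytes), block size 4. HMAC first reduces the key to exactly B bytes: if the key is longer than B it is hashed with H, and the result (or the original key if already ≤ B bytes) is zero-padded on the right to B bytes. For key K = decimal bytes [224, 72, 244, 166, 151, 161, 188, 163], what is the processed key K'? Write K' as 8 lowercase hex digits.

|K| = 8 > B = 4, so first hash the key.
H(K): sum = 224+72+244+166+151+161+188+163 = 1369 → 05 59.
Zero-pad H(K) = 05 59 to 4 bytes: K' = 05 59 00 00.

05590000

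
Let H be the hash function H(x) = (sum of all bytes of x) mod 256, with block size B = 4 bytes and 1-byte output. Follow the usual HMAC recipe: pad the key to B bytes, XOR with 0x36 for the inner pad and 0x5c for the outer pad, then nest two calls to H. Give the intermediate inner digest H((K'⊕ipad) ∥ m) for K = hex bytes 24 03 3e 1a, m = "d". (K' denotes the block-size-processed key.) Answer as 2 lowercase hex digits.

Key hex bytes 24 03 3e 1a is exactly B = 4 bytes: K' = 24 03 3e 1a.
K' ⊕ ipad = 12 35 08 2c.
Inner input = 12 35 08 2c ∥ 64.
Inner hash: sum = 18+53+8+44+100 = 223 → df.

df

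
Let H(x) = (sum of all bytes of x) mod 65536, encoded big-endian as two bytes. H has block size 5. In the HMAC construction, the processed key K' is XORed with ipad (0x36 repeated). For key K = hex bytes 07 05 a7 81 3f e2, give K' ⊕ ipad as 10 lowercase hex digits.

Key hex bytes 07 05 a7 81 3f e2 is 6 bytes > B = 5, so hash it first: H(key) = 02 55, then zero-pad to 5 bytes: K' = 02 55 00 00 00.
XOR each byte with 0x36: 02⊕36=34, 55⊕36=63, 00⊕36=36, 00⊕36=36, 00⊕36=36.

3463363636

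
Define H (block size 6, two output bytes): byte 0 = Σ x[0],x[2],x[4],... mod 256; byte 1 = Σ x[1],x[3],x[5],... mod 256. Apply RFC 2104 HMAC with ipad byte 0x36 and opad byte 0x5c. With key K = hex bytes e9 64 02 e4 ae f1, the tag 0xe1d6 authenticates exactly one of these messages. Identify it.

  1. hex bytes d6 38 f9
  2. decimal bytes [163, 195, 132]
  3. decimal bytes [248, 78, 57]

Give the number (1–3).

3

Key hex bytes e9 64 02 e4 ae f1 is exactly B = 6 bytes: K' = e9 64 02 e4 ae f1.
K' ⊕ ipad = df 52 34 d2 98 c7; K' ⊕ opad = b5 38 5e b8 f2 ad.
m1: inner = H(df 52 34 d2 98 c7 d6 38 f9) = 7a 23; tag = H(b5 38 5e b8 f2 ad 7a 23) = 7fc0
m2: inner = H(df 52 34 d2 98 c7 a3 c3 84) = d2 ae; tag = H(b5 38 5e b8 f2 ad d2 ae) = d74b
m3: inner = H(df 52 34 d2 98 c7 f8 4e 39) = dc 39; tag = H(b5 38 5e b8 f2 ad dc 39) = e1d6 ← matches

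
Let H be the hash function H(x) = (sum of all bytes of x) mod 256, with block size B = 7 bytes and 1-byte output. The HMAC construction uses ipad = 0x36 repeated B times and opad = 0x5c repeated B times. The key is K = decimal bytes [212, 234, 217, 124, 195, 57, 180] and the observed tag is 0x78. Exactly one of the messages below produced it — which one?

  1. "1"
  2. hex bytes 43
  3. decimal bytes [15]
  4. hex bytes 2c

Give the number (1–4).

4

Key decimal bytes [212, 234, 217, 124, 195, 57, 180] = d4 ea d9 7c c3 39 b4 is exactly B = 7 bytes: K' = d4 ea d9 7c c3 39 b4.
K' ⊕ ipad = e2 dc ef 4a f5 0f 82; K' ⊕ opad = 88 b6 85 20 9f 65 e8.
m1: inner = H(e2 dc ef 4a f5 0f 82 31) = ae; tag = H(88 b6 85 20 9f 65 e8 ae) = 7d
m2: inner = H(e2 dc ef 4a f5 0f 82 43) = c0; tag = H(88 b6 85 20 9f 65 e8 c0) = 8f
m3: inner = H(e2 dc ef 4a f5 0f 82 0f) = 8c; tag = H(88 b6 85 20 9f 65 e8 8c) = 5b
m4: inner = H(e2 dc ef 4a f5 0f 82 2c) = a9; tag = H(88 b6 85 20 9f 65 e8 a9) = 78 ← matches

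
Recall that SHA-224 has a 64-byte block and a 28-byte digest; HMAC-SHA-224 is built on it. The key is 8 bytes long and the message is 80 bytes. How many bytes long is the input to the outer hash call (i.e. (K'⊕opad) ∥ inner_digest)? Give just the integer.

Key is 8 ≤ 64 bytes, zero-padded: |K'| = 64.
Outer input = (K'⊕opad) ∥ H(inner) → 64 + 28 = 92 bytes.

92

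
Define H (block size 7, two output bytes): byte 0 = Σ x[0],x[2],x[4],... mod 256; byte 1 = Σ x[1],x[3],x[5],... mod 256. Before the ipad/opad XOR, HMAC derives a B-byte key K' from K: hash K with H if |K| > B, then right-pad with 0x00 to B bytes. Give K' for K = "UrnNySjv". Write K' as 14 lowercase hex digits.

|K| = 8 > B = 7, so first hash the key.
H(K): even-index sum = 422 mod 256 = 166; odd-index sum = 393 mod 256 = 137 → a6 89.
Zero-pad H(K) = a6 89 to 7 bytes: K' = a6 89 00 00 00 00 00.

a6890000000000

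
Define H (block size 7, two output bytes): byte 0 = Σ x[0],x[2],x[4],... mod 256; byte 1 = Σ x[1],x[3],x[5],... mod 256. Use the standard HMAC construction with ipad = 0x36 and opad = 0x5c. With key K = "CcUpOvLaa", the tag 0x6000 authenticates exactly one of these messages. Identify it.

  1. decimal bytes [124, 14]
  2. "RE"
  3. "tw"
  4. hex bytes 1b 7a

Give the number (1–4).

1

Key "CcUpOvLaa" = 43 63 55 70 4f 76 4c 61 61 is 9 bytes > B = 7, so hash it first: H(key) = 94 aa, then zero-pad to 7 bytes: K' = 94 aa 00 00 00 00 00.
K' ⊕ ipad = a2 9c 36 36 36 36 36; K' ⊕ opad = c8 f6 5c 5c 5c 5c 5c.
m1: inner = H(a2 9c 36 36 36 36 36 7c 0e) = 52 84; tag = H(c8 f6 5c 5c 5c 5c 5c 52 84) = 6000 ← matches
m2: inner = H(a2 9c 36 36 36 36 36 52 45) = 89 5a; tag = H(c8 f6 5c 5c 5c 5c 5c 89 5a) = 3637
m3: inner = H(a2 9c 36 36 36 36 36 74 77) = bb 7c; tag = H(c8 f6 5c 5c 5c 5c 5c bb 7c) = 5869
m4: inner = H(a2 9c 36 36 36 36 36 1b 7a) = be 23; tag = H(c8 f6 5c 5c 5c 5c 5c be 23) = ff6c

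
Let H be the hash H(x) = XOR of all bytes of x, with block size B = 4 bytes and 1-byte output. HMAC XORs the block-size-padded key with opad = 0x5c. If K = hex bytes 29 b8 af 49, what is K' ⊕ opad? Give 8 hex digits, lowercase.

Key hex bytes 29 b8 af 49 is exactly B = 4 bytes: K' = 29 b8 af 49.
XOR each byte with 0x5c: 29⊕5c=75, b8⊕5c=e4, af⊕5c=f3, 49⊕5c=15.

75e4f315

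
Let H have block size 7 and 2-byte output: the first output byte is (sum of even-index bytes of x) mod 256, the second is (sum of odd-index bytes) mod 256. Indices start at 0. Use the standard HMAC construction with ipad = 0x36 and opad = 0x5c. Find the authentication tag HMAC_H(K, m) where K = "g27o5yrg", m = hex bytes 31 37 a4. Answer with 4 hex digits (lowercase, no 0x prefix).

25e1

Key "g27o5yrg" = 67 32 37 6f 35 79 72 67 is 8 bytes > B = 7, so hash it first: H(key) = 45 81, then zero-pad to 7 bytes: K' = 45 81 00 00 00 00 00.
K' ⊕ ipad = 73 b7 36 36 36 36 36.  K' ⊕ opad = 19 dd 5c 5c 5c 5c 5c.
Inner input = (K'⊕ipad) ∥ m = 73 b7 36 36 36 36 36 ∥ 31 37 a4.
Inner hash: even-index sum = 332 mod 256 = 76; odd-index sum = 504 mod 256 = 248 → 4c f8.
Outer input = (K'⊕opad) ∥ inner = 19 dd 5c 5c 5c 5c 5c ∥ 4c f8.
Outer hash (tag): even-index sum = 549 mod 256 = 37; odd-index sum = 481 mod 256 = 225 → 25 e1.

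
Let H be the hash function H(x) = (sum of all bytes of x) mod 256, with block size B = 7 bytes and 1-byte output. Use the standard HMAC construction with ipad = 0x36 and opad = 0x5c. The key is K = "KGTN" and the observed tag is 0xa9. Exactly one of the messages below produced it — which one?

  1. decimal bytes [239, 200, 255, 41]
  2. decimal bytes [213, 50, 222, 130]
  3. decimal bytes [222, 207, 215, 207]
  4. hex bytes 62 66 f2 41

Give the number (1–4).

1

Key "KGTN" = 4b 47 54 4e is 4 bytes ≤ B = 7; zero-pad to 7 bytes: K' = 4b 47 54 4e 00 00 00.
K' ⊕ ipad = 7d 71 62 78 36 36 36; K' ⊕ opad = 17 1b 08 12 5c 5c 5c.
m1: inner = H(7d 71 62 78 36 36 36 ef c8 ff 29) = 49; tag = H(17 1b 08 12 5c 5c 5c 49) = a9 ← matches
m2: inner = H(7d 71 62 78 36 36 36 d5 32 de 82) = d1; tag = H(17 1b 08 12 5c 5c 5c d1) = 31
m3: inner = H(7d 71 62 78 36 36 36 de cf d7 cf) = bd; tag = H(17 1b 08 12 5c 5c 5c bd) = 1d
m4: inner = H(7d 71 62 78 36 36 36 62 66 f2 41) = 65; tag = H(17 1b 08 12 5c 5c 5c 65) = c5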